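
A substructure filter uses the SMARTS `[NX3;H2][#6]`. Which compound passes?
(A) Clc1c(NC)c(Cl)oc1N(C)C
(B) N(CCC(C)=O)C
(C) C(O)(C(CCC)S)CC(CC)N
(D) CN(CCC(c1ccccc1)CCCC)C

C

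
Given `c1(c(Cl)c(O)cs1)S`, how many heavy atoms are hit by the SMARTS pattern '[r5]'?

5

Check the 8 heavy atoms by environment: 1× s (aromatic, in 5-ring) → match; 4× c (aromatic, in 5-ring) → match; 1× O (acyclic) → no; 1× Cl (acyclic) → no; 1× S (acyclic) → no.
Summing the matching environments: 1 + 4 = 5 matching atoms.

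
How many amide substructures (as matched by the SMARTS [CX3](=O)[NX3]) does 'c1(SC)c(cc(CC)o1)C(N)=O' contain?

1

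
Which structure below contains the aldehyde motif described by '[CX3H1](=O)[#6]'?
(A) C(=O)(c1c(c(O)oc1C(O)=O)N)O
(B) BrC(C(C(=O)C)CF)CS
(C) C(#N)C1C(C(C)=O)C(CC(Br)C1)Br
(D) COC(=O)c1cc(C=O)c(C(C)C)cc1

D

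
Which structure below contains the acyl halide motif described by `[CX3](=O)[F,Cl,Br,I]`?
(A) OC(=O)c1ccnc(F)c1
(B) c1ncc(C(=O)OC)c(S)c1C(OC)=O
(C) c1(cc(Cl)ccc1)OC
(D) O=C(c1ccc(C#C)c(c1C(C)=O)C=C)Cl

D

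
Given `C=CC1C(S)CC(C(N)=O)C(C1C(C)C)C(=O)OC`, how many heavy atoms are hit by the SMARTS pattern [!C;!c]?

5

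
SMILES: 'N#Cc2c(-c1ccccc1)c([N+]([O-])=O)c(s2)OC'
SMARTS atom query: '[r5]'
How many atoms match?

5

The query [r5] means: r5 matches atoms in a five-membered ring.
Check the 18 heavy atoms by environment: 1× s (aromatic, in 5-ring) → match; 4× c (aromatic, in 5-ring) → match; 6× c (aromatic, in 6-ring) → no; 1× N (charge +1, acyclic) → no; 1× O (charge -1, acyclic) → no; 2× O (acyclic) → no; 2× C (acyclic) → no; 1× N (acyclic) → no.
Summing the matching environments: 1 + 4 = 5 matching atoms.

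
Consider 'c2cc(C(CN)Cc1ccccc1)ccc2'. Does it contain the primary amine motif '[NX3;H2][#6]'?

Yes

The pattern [NX3;H2][#6] describes a trivalent nitrogen with two H attached to carbon — a primary amine.
The molecule carries a primary amino group (-NH2), whose atoms satisfy every constraint of the query, so the pattern matches.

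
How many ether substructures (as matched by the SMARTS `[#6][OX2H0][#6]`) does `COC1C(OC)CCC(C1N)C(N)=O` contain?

2

[#6][OX2H0][#6] is the SMARTS for an ether: an aliphatic oxygen bridging two carbons with no H on the oxygen.
The molecule carries 2 separate instances of a methoxy ether (-OCH3) meeting every constraint; each maps to a distinct set of atoms, giving 2 matches.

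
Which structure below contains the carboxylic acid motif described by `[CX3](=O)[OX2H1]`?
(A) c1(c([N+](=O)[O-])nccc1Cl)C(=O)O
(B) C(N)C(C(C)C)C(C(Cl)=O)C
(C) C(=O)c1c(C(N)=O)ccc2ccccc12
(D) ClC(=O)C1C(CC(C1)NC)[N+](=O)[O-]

A

[CX3](=O)[OX2H1] describes an sp2 carbon double-bonded to O and single-bonded to an -OH oxygen (a carboxylic acid).
(A) contains a carboxylic acid group (-C(=O)OH), which satisfies every atom and bond constraint.
(B) has an acyl chloride (-C(=O)Cl) but the carbonyl is bonded to Cl, not to an -OH oxygen.
(C) has an aldehyde (-CHO) but there is no singly-bonded oxygen on the carbonyl carbon.
(D) has an acyl chloride (-C(=O)Cl) but the carbonyl is bonded to Cl, not to an -OH oxygen.
So the answer is (A).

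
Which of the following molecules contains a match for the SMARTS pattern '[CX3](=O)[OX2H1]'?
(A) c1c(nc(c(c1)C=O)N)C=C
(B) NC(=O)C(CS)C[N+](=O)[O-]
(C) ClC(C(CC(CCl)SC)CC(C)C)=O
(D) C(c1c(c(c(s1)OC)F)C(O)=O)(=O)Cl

D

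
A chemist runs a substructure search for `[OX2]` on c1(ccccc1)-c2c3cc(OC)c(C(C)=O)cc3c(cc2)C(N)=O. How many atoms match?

Check the 24 heavy atoms by environment: 16× c (aromatic, X3) → no; 2× C (X3) → no; 2× O (X1) → no; 1× N (X3) → no; 1× O (X2) → match; 2× C (X4) → no.
That gives 1 matching atom.

1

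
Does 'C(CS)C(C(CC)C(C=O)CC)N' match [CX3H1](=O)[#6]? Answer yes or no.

Yes

The pattern [CX3H1](=O)[#6] describes an sp2 carbon with one H, double-bonded to O and single-bonded to carbon — an aldehyde.
The molecule carries an aldehyde (-CHO), whose atoms satisfy every constraint of the query, so the pattern matches.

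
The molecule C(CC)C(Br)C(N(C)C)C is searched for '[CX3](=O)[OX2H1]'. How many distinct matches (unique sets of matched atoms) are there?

[CX3](=O)[OX2H1] is the SMARTS for a carboxylic acid: an sp2 carbon double-bonded to O and single-bonded to an -OH oxygen.
No fragment in the molecule satisfies every constraint, giving 0 matches.

0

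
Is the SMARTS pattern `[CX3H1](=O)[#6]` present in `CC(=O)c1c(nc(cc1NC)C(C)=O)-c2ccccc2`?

The pattern [CX3H1](=O)[#6] describes an sp2 carbon with one H, double-bonded to O and single-bonded to carbon — an aldehyde.
The closest candidate here is an acetyl/ketone group (-C(=O)CH3), but the carbonyl carbon has H0 (two carbon neighbours), not H1. No other fragment satisfies the full query, so there is no match.

No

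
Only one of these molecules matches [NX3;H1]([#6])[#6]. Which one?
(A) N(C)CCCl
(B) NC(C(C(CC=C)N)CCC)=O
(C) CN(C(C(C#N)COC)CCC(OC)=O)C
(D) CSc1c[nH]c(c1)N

[NX3;H1]([#6])[#6] describes a trivalent nitrogen with one H, bonded to two carbons (a secondary amine).
(A) contains an N-methylamino group (-NHCH3), which satisfies every atom and bond constraint.
(B) has a primary amino group (-NH2) but the nitrogen has H2 and only one carbon neighbour.
(C) has a dimethylamino group (-N(CH3)2) but the nitrogen has H0, not H1.
(D) has a primary amino group (-NH2) but the nitrogen has H2 and only one carbon neighbour.
So the answer is (A).

A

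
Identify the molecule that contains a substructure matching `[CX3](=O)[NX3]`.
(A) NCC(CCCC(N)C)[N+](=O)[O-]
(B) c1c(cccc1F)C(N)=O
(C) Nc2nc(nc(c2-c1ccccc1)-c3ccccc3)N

B

[CX3](=O)[NX3] describes a carbonyl carbon bonded to a trivalent nitrogen (an amide).
(A) has a primary amino group (-NH2) but the -NH2 is not attached to a carbonyl carbon.
(B) contains a primary amide (-C(=O)NH2), which satisfies every atom and bond constraint.
(C) has a primary amino group (-NH2) but the -NH2 is not attached to a carbonyl carbon.
So the answer is (B).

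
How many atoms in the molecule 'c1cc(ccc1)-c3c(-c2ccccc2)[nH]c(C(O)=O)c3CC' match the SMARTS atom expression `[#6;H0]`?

7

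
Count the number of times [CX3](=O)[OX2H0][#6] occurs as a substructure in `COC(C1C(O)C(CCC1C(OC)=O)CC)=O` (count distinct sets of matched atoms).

2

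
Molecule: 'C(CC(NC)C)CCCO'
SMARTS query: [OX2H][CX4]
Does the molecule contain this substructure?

The pattern [OX2H][CX4] describes a hydroxyl oxygen bound to an sp3 (X4) carbon — an aliphatic alcohol.
The molecule carries a hydroxyl group (-OH), whose atoms satisfy every constraint of the query, so the pattern matches.

Yes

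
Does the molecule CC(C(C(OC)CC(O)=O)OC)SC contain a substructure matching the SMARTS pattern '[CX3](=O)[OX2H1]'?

Yes

The pattern [CX3](=O)[OX2H1] describes an sp2 carbon double-bonded to O and single-bonded to an -OH oxygen — a carboxylic acid.
The molecule carries a carboxylic acid group (-C(=O)OH), whose atoms satisfy every constraint of the query, so the pattern matches.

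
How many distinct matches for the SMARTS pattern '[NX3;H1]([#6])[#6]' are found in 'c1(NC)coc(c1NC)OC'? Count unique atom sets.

2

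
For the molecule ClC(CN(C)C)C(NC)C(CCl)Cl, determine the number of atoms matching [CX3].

Check the 13 heavy atoms by environment: 8× C (X4) → no; 2× N (X3) → no; 3× Cl (X1) → no.
No environment satisfies the query, so 0 matching atoms.

0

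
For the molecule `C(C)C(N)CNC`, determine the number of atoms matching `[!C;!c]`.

Check the 7 heavy atoms by environment: 5× C → no; 2× N → match.
That gives 2 matching atoms.

2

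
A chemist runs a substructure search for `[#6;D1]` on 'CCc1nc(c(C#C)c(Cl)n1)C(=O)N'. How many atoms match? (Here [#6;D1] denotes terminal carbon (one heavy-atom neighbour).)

2

Check the 14 heavy atoms by environment: 2× n (aromatic, D2) → no; 4× c (aromatic, D3) → no; 1× Cl (D1) → no; 2× C (D2) → no; 2× C (D1) → match; 1× C (D3) → no; 1× O (D1) → no; 1× N (D1) → no.
That gives 2 matching atoms.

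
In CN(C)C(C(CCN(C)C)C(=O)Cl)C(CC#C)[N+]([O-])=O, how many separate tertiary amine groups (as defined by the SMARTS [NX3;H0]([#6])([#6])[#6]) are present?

[NX3;H0]([#6])([#6])[#6] is the SMARTS for a tertiary amine: a trivalent nitrogen with no H, bonded to three carbons.
The molecule carries 2 separate instances of a dimethylamino group (-N(CH3)2) meeting every constraint; each maps to a distinct set of atoms, giving 2 matches.

2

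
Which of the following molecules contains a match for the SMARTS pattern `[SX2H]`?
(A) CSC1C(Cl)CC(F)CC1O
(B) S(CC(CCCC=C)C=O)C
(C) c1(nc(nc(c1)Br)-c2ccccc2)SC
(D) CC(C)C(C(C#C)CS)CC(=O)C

[SX2H] describes an aliphatic sulfur with two connections, one being H (a thiol).
(A) has a methylthio ether (-SCH3) but the sulfur has H0 (bonded to two carbons), not H1.
(B) has a methylthio ether (-SCH3) but the sulfur has H0 (bonded to two carbons), not H1.
(C) has a methylthio ether (-SCH3) but the sulfur has H0 (bonded to two carbons), not H1.
(D) contains a thiol (-SH), which satisfies every atom and bond constraint.
So the answer is (D).

D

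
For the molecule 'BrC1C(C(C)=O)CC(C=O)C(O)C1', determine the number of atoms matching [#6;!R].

3

The query [#6;!R] means: carbon not in any ring.
Check the 13 heavy atoms by environment: 6× C (in 6-ring) → no; 3× C (acyclic) → match; 3× O (acyclic) → no; 1× Br (acyclic) → no.
That gives 3 matching atoms.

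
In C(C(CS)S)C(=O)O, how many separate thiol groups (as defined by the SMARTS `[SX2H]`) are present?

2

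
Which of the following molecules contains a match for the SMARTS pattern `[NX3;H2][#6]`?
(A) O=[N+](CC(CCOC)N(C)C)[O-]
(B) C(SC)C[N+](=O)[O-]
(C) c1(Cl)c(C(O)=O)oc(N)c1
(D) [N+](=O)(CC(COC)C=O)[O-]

C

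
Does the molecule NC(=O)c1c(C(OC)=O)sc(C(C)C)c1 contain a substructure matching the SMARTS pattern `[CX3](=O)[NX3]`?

Yes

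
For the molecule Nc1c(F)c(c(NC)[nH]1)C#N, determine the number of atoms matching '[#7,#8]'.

4

The query [#7,#8] means: nitrogen or oxygen (comma = OR).
Check the 11 heavy atoms by environment: 1× n (aromatic) → match; 4× c (aromatic) → no; 2× C → no; 3× N → match; 1× F → no.
Summing the matching environments: 1 + 3 = 4 matching atoms.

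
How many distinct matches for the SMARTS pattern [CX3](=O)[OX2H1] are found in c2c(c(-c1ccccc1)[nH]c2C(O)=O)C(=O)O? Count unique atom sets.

[CX3](=O)[OX2H1] is the SMARTS for a carboxylic acid: an sp2 carbon double-bonded to O and single-bonded to an -OH oxygen.
The molecule carries 2 separate instances of a carboxylic acid group (-C(=O)OH) meeting every constraint; each maps to a distinct set of atoms, giving 2 matches.

2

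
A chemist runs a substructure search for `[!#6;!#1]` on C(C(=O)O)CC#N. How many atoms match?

3

Check the 7 heavy atoms by environment: 4× C → no; 1× N → match; 2× O → match.
Summing the matching environments: 1 + 2 = 3 matching atoms.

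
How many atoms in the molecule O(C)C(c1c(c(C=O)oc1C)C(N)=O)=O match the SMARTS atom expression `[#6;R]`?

The query [#6;R] means: carbon that is part of a ring.
Check the 15 heavy atoms by environment: 1× o (aromatic, in 5-ring) → no; 4× c (aromatic, in 5-ring) → match; 5× C (acyclic) → no; 4× O (acyclic) → no; 1× N (acyclic) → no.
That gives 4 matching atoms.

4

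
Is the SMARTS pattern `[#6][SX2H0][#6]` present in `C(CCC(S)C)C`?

No

The pattern [#6][SX2H0][#6] describes an aliphatic sulfur bridging two carbons with no H on the sulfur — a thioether.
The closest candidate here is a thiol (-SH), but the sulfur has H1, not H0 bridging two carbons. No other fragment satisfies the full query, so there is no match.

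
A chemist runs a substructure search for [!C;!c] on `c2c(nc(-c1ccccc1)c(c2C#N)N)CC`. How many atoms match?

3

The query [!C;!c] means: neither aliphatic nor aromatic carbon — same as [!#6].
Check the 17 heavy atoms by environment: 1× n (aromatic) → match; 11× c (aromatic) → no; 3× C → no; 2× N → match.
Summing the matching environments: 1 + 2 = 3 matching atoms.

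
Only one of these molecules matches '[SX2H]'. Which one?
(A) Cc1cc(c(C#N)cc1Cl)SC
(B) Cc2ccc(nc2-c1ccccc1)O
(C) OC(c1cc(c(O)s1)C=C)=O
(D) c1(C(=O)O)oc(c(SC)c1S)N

D

[SX2H] describes an aliphatic sulfur with two connections, one being H (a thiol).
(A) has a methylthio ether (-SCH3) but the sulfur has H0 (bonded to two carbons), not H1.
(B) has a hydroxyl group (-OH) but it is an -OH, not an -SH.
(C) has a hydroxyl group (-OH) but it is an -OH, not an -SH.
(D) contains a thiol (-SH), which satisfies every atom and bond constraint.
So the answer is (D).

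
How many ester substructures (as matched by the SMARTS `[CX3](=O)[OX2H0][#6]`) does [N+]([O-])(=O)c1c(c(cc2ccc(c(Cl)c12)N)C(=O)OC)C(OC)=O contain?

2

[CX3](=O)[OX2H0][#6] is the SMARTS for an ester: a carbonyl carbon bonded to an oxygen that is itself bonded to carbon (no H on that O).
The molecule carries 2 separate instances of a methyl-ester group (-C(=O)OCH3) meeting every constraint; each maps to a distinct set of atoms, giving 2 matches.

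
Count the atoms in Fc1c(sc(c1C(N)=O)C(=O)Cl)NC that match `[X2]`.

1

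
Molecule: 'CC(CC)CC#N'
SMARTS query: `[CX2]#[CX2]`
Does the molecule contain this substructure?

The pattern [CX2]#[CX2] describes a carbon-carbon triple bond — an alkyne.
The closest candidate here is a nitrile (-C#N), but the triple bond is C#N, not C#C. No other fragment satisfies the full query, so there is no match.

No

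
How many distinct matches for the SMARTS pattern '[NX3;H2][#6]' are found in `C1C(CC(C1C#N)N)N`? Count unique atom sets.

2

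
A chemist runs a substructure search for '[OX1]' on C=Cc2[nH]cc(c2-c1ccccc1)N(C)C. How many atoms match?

0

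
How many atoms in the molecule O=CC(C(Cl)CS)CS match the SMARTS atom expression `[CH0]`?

0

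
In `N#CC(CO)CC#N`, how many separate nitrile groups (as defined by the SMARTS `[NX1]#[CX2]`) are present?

2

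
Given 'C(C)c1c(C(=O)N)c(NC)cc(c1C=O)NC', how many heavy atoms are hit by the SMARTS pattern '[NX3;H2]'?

1

The query [NX3;H2] means: aliphatic N with 3 total connections, two of them H — an -NH2 nitrogen (amine or amide).
Check the 17 heavy atoms by environment: 5× c (aromatic, H0, X3) → no; 1× c (aromatic, H1, X3) → no; 1× C (H2, X4) → no; 3× C (H3, X4) → no; 1× C (H1, X3) → no; 2× O (H0, X1) → no; 2× N (H1, X3) → no; 1× C (H0, X3) → no; 1× N (H2, X3) → match.
That gives 1 matching atom.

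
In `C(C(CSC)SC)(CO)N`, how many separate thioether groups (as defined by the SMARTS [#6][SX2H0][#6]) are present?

2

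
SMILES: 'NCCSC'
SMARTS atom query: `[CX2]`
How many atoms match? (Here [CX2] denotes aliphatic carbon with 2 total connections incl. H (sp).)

0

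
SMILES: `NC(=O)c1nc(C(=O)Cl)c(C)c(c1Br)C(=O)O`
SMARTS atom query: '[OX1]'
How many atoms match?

Check the 17 heavy atoms by environment: 1× n (aromatic, X2) → no; 5× c (aromatic, X3) → no; 3× C (X3) → no; 3× O (X1) → match; 1× N (X3) → no; 1× O (X2) → no; 1× C (X4) → no; 1× Cl (X1) → no; 1× Br (X1) → no.
That gives 3 matching atoms.

3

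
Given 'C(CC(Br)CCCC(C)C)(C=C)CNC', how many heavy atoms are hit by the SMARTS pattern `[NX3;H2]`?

The query [NX3;H2] means: aliphatic N with 3 total connections, two of them H — an -NH2 nitrogen (amine or amide).
Check the 15 heavy atoms by environment: 5× C (H2, X4) → no; 3× C (H1, X4) → no; 1× N (H1, X3) → no; 3× C (H3, X4) → no; 1× C (H1, X3) → no; 1× C (H2, X3) → no; 1× Br (H0, X1) → no.
No environment satisfies the query, so 0 matching atoms.

0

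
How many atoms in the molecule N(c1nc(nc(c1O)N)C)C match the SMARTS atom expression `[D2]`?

3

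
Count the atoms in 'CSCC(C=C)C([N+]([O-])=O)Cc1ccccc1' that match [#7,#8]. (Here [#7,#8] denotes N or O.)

3

The query [#7,#8] means: nitrogen or oxygen (comma = OR).
Check the 17 heavy atoms by environment: 7× C → no; 1× N (charge +1) → match; 1× O (charge -1) → match; 1× O → match; 1× S → no; 6× c (aromatic) → no.
Summing the matching environments: 1 + 1 + 1 = 3 matching atoms.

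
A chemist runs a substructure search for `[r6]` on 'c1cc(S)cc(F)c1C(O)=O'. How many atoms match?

6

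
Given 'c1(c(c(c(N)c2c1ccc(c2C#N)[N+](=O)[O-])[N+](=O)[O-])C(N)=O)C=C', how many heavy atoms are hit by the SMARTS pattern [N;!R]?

5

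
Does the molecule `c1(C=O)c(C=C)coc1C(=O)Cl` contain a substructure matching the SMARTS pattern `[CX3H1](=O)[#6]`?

Yes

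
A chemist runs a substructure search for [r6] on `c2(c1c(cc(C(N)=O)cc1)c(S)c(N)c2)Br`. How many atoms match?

Check the 16 heavy atoms by environment: 10× c (aromatic, in 6-ring) → match; 2× N (acyclic) → no; 1× Br (acyclic) → no; 1× S (acyclic) → no; 1× C (acyclic) → no; 1× O (acyclic) → no.
That gives 10 matching atoms.

10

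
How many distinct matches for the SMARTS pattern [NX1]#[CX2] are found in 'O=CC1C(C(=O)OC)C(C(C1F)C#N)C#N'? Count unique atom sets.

2

[NX1]#[CX2] is the SMARTS for a nitrile: a nitrogen triple-bonded to a two-connected carbon.
The molecule carries 2 separate instances of a nitrile (-C#N) meeting every constraint; each maps to a distinct set of atoms, giving 2 matches.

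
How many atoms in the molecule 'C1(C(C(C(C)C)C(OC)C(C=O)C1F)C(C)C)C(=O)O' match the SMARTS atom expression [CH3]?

The query [CH3] means: aliphatic carbon with exactly three hydrogens.
Check the 20 heavy atoms by environment: 9× C (H1) → no; 5× C (H3) → match; 3× O (H0) → no; 1× C (H0) → no; 1× O (H1) → no; 1× F (H0) → no.
That gives 5 matching atoms.

5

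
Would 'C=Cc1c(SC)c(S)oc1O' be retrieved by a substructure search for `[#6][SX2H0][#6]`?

The pattern [#6][SX2H0][#6] describes an aliphatic sulfur bridging two carbons with no H on the sulfur — a thioether.
The molecule carries a methylthio ether (-SCH3), whose atoms satisfy every constraint of the query, so the pattern matches.

Yes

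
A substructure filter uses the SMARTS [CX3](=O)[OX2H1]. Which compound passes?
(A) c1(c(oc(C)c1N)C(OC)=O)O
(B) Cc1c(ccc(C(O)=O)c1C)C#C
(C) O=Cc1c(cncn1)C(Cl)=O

[CX3](=O)[OX2H1] describes an sp2 carbon double-bonded to O and single-bonded to an -OH oxygen (a carboxylic acid).
(A) has a methyl-ester group (-C(=O)OCH3) but the singly-bonded O has no H (OX2H0, not OX2H1).
(B) contains a carboxylic acid group (-C(=O)OH), which satisfies every atom and bond constraint.
(C) has an aldehyde (-CHO) but there is no singly-bonded oxygen on the carbonyl carbon.
So the answer is (B).

B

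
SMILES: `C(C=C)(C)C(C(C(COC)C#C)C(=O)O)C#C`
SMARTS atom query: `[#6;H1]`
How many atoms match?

7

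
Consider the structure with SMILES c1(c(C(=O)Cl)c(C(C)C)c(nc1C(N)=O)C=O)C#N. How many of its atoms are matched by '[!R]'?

The query [!R] means: !R matches any atom not in a ring.
Check the 19 heavy atoms by environment: 1× n (aromatic, in 6-ring) → no; 5× c (aromatic, in 6-ring) → no; 7× C (acyclic) → match; 2× N (acyclic) → match; 3× O (acyclic) → match; 1× Cl (acyclic) → match.
Summing the matching environments: 7 + 2 + 3 + 1 = 13 matching atoms.

13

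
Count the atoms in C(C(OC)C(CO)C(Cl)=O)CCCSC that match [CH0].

Check the 15 heavy atoms by environment: 5× C (H2) → no; 2× C (H1) → no; 1× S (H0) → no; 2× C (H3) → no; 1× O (H1) → no; 1× C (H0) → match; 2× O (H0) → no; 1× Cl (H0) → no.
That gives 1 matching atom.

1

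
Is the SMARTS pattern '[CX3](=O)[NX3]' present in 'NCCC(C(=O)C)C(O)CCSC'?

The pattern [CX3](=O)[NX3] describes a carbonyl carbon bonded to a trivalent nitrogen — an amide.
The closest candidate here is a primary amino group (-NH2), but the -NH2 is not attached to a carbonyl carbon. No other fragment satisfies the full query, so there is no match.

No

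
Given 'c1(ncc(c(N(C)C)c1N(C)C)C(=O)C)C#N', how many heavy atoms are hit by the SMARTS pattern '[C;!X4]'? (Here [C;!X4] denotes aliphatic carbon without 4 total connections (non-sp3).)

The query [C;!X4] means: aliphatic carbon that does not have four total connections.
Check the 17 heavy atoms by environment: 1× n (aromatic, X2) → no; 5× c (aromatic, X3) → no; 2× N (X3) → no; 5× C (X4) → no; 1× C (X2) → match; 1× N (X1) → no; 1× C (X3) → match; 1× O (X1) → no.
Summing the matching environments: 1 + 1 = 2 matching atoms.

2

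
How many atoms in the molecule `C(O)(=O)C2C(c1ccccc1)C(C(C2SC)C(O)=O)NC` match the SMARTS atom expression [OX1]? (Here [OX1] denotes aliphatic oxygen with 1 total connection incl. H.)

Check the 21 heavy atoms by environment: 7× C (X4) → no; 6× c (aromatic, X3) → no; 1× N (X3) → no; 1× S (X2) → no; 2× C (X3) → no; 2× O (X1) → match; 2× O (X2) → no.
That gives 2 matching atoms.

2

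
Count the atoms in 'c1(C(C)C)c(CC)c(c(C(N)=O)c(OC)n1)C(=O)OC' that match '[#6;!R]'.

9

The query [#6;!R] means: carbon not in any ring.
Check the 20 heavy atoms by environment: 1× n (aromatic, in 6-ring) → no; 5× c (aromatic, in 6-ring) → no; 9× C (acyclic) → match; 4× O (acyclic) → no; 1× N (acyclic) → no.
That gives 9 matching atoms.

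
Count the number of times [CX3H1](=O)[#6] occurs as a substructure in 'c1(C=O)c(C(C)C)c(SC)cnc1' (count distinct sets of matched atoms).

1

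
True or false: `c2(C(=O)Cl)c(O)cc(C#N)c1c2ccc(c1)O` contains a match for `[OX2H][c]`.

True

The pattern [OX2H][c] describes a hydroxyl oxygen attached to an aromatic carbon — a phenol.
The molecule carries a hydroxyl group (-OH), whose atoms satisfy every constraint of the query, so the pattern matches.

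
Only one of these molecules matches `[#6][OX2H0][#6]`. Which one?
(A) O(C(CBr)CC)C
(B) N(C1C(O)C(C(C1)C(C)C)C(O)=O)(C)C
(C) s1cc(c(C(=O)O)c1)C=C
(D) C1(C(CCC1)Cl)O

[#6][OX2H0][#6] describes an aliphatic oxygen bridging two carbons with no H on the oxygen (an ether).
(A) contains a methoxy ether (-OCH3), which satisfies every atom and bond constraint.
(B) has a hydroxyl group (-OH) but the oxygen has H1, not H0 bridging two carbons.
(C) has a carboxylic acid group (-C(=O)OH) but the -OH oxygen has H1; the =O is OX1, not OX2.
(D) has a hydroxyl group (-OH) but the oxygen has H1, not H0 bridging two carbons.
So the answer is (A).

A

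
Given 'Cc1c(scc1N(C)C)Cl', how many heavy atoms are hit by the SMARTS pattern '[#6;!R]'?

The query [#6;!R] means: carbon not in any ring.
Check the 10 heavy atoms by environment: 1× s (aromatic, in 5-ring) → no; 4× c (aromatic, in 5-ring) → no; 1× Cl (acyclic) → no; 3× C (acyclic) → match; 1× N (acyclic) → no.
That gives 3 matching atoms.

3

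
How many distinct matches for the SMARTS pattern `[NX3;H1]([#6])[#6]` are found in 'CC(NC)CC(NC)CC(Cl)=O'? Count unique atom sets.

2

[NX3;H1]([#6])[#6] is the SMARTS for a secondary amine: a trivalent nitrogen with one H, bonded to two carbons.
The molecule carries 2 separate instances of an N-methylamino group (-NHCH3) meeting every constraint; each maps to a distinct set of atoms, giving 2 matches.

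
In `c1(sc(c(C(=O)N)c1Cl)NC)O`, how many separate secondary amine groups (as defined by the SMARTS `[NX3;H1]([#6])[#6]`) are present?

1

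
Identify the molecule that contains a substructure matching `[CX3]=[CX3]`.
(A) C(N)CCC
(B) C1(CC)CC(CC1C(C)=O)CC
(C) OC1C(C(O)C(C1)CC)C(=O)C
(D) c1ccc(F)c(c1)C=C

D

[CX3]=[CX3] describes a non-aromatic C=C double bond between two sp2 carbons (an alkene).
(A) has an ethyl group (-CH2CH3) but its C-C bond is a single bond between CX4 carbons, not CX3=CX3.
(B) has an ethyl group (-CH2CH3) but its C-C bond is a single bond between CX4 carbons, not CX3=CX3.
(C) has an ethyl group (-CH2CH3) but its C-C bond is a single bond between CX4 carbons, not CX3=CX3.
(D) contains a vinyl group (-CH=CH2), which satisfies every atom and bond constraint.
So the answer is (D).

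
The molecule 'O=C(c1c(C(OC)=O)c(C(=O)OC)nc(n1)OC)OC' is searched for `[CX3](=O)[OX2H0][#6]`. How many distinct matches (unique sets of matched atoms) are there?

3

[CX3](=O)[OX2H0][#6] is the SMARTS for an ester: a carbonyl carbon bonded to an oxygen that is itself bonded to carbon (no H on that O).
The molecule carries 3 separate instances of a methyl-ester group (-C(=O)OCH3) meeting every constraint; each maps to a distinct set of atoms, giving 3 matches.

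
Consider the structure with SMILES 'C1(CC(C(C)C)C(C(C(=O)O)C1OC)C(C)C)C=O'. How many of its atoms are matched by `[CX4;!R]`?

The query [CX4;!R] means: aliphatic carbon with four total connections, not in a ring.
Check the 19 heavy atoms by environment: 6× C (X4, in 6-ring) → no; 2× O (X2, acyclic) → no; 7× C (X4, acyclic) → match; 2× C (X3, acyclic) → no; 2× O (X1, acyclic) → no.
That gives 7 matching atoms.

7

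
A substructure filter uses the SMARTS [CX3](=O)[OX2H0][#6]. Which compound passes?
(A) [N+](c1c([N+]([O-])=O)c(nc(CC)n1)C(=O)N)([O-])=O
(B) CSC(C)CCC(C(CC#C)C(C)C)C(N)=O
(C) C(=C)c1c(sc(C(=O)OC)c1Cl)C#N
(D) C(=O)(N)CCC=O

[CX3](=O)[OX2H0][#6] describes a carbonyl carbon bonded to an oxygen that is itself bonded to carbon (no H on that O) (an ester).
(A) has a primary amide (-C(=O)NH2) but the carbonyl is bonded to N, not to an O-C linkage.
(B) has a primary amide (-C(=O)NH2) but the carbonyl is bonded to N, not to an O-C linkage.
(C) contains a methyl-ester group (-C(=O)OCH3), which satisfies every atom and bond constraint.
(D) has a primary amide (-C(=O)NH2) but the carbonyl is bonded to N, not to an O-C linkage.
So the answer is (C).

C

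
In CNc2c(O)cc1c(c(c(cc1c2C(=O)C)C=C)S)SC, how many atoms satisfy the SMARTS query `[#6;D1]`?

4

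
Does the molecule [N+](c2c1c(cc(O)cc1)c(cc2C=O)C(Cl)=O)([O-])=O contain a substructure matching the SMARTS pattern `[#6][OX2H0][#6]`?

No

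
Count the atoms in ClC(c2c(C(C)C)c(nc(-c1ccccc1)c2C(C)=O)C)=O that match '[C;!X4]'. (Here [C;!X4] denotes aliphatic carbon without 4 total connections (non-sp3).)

2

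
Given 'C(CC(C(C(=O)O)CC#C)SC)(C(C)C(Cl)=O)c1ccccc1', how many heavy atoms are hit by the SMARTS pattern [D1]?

The query [D1] means: atom with exactly one heavy-atom neighbour (degree 1).
Check the 23 heavy atoms by environment: 3× C (D2) → no; 6× C (D3) → no; 3× C (D1) → match; 3× O (D1) → match; 1× Cl (D1) → match; 1× c (aromatic, D3) → no; 5× c (aromatic, D2) → no; 1× S (D2) → no.
Summing the matching environments: 3 + 3 + 1 = 7 matching atoms.

7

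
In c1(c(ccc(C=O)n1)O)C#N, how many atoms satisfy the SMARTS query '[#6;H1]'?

3

Check the 11 heavy atoms by environment: 1× n (aromatic, H0) → no; 3× c (aromatic, H0) → no; 2× c (aromatic, H1) → match; 1× O (H1) → no; 1× C (H0) → no; 1× N (H0) → no; 1× C (H1) → match; 1× O (H0) → no.
Summing the matching environments: 2 + 1 = 3 matching atoms.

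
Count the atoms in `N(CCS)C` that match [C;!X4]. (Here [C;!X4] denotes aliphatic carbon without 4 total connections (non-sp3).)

The query [C;!X4] means: aliphatic carbon that does not have four total connections.
Check the 5 heavy atoms by environment: 3× C (X4) → no; 1× S (X2) → no; 1× N (X3) → no.
No environment satisfies the query, so 0 matching atoms.

0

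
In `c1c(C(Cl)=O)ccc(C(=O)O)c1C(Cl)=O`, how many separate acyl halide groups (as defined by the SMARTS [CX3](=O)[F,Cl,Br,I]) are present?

[CX3](=O)[F,Cl,Br,I] is the SMARTS for an acyl halide: a carbonyl carbon bonded to a halogen.
The molecule carries 2 separate instances of an acyl chloride (-C(=O)Cl) meeting every constraint; each maps to a distinct set of atoms, giving 2 matches.

2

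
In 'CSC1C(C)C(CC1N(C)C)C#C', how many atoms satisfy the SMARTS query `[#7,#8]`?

1

The query [#7,#8] means: nitrogen or oxygen (comma = OR).
Check the 13 heavy atoms by environment: 11× C → no; 1× S → no; 1× N → match.
That gives 1 matching atom.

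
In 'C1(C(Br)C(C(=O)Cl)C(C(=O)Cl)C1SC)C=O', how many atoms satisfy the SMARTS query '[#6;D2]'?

1

The query [#6;D2] means: any carbon bonded to exactly two heavy atoms.
Check the 16 heavy atoms by environment: 7× C (D3) → no; 3× O (D1) → no; 2× Cl (D1) → no; 1× C (D2) → match; 1× Br (D1) → no; 1× S (D2) → no; 1× C (D1) → no.
That gives 1 matching atom.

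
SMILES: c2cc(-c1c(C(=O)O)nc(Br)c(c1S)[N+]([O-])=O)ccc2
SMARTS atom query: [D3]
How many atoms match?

Check the 20 heavy atoms by environment: 1× n (aromatic, D2) → no; 6× c (aromatic, D3) → match; 1× S (D1) → no; 1× Br (D1) → no; 1× C (D3) → match; 3× O (D1) → no; 1× N (charge +1, D3) → match; 1× O (charge -1, D1) → no; 5× c (aromatic, D2) → no.
Summing the matching environments: 6 + 1 + 1 = 8 matching atoms.

8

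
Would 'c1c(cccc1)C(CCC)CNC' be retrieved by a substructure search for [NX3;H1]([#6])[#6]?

Yes

The pattern [NX3;H1]([#6])[#6] describes a trivalent nitrogen with one H, bonded to two carbons — a secondary amine.
The molecule carries an N-methylamino group (-NHCH3), whose atoms satisfy every constraint of the query, so the pattern matches.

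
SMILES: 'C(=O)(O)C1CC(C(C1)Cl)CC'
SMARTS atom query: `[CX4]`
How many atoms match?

7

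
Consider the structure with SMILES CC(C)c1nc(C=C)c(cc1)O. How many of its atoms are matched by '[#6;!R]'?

5

Check the 12 heavy atoms by environment: 1× n (aromatic, in 6-ring) → no; 5× c (aromatic, in 6-ring) → no; 5× C (acyclic) → match; 1× O (acyclic) → no.
That gives 5 matching atoms.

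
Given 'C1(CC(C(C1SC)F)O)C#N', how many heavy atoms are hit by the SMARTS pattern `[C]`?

7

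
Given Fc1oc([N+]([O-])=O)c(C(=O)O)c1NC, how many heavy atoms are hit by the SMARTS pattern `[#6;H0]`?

5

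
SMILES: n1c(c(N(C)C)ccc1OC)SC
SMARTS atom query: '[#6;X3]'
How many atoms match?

Check the 13 heavy atoms by environment: 1× n (aromatic, X2) → no; 5× c (aromatic, X3) → match; 1× N (X3) → no; 4× C (X4) → no; 1× S (X2) → no; 1× O (X2) → no.
That gives 5 matching atoms.

5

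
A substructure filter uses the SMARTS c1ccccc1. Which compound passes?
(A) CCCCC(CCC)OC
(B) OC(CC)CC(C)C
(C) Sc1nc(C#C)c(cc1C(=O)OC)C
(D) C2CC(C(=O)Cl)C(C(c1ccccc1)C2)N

c1ccccc1 describes six aromatic carbons in a ring (a benzene ring).
(A) has a methyl group (-CH3) but no six-membered all-carbon aromatic ring is present.
(B) has a methyl group (-CH3) but no six-membered all-carbon aromatic ring is present.
(C) has a methyl group (-CH3) but no six-membered all-carbon aromatic ring is present.
(D) contains a phenyl ring, which satisfies every atom and bond constraint.
So the answer is (D).

D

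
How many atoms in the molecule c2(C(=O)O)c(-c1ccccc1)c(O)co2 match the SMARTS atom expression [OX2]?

2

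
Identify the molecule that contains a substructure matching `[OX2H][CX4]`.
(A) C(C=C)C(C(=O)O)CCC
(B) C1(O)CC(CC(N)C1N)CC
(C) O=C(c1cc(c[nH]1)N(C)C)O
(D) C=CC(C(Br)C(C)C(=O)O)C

[OX2H][CX4] describes a hydroxyl oxygen bound to an sp3 (X4) carbon (an aliphatic alcohol).
(A) has a carboxylic acid group (-C(=O)OH) but the -OH is on a CX3 carbonyl carbon, not a CX4 carbon.
(B) contains a hydroxyl group (-OH), which satisfies every atom and bond constraint.
(C) has a carboxylic acid group (-C(=O)OH) but the -OH is on a CX3 carbonyl carbon, not a CX4 carbon.
(D) has a carboxylic acid group (-C(=O)OH) but the -OH is on a CX3 carbonyl carbon, not a CX4 carbon.
So the answer is (B).

B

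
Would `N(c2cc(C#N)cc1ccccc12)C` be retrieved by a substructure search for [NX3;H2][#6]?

No

The pattern [NX3;H2][#6] describes a trivalent nitrogen with two H attached to carbon — a primary amine.
The closest candidate here is a nitrile (-C#N), but the nitrogen is NX1 (triple-bonded), not NX3 with two H. No other fragment satisfies the full query, so there is no match.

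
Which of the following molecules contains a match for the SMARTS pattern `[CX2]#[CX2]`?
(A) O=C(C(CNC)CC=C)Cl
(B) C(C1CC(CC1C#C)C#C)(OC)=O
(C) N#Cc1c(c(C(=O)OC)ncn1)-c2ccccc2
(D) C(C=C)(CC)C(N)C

[CX2]#[CX2] describes a carbon-carbon triple bond (an alkyne).
(A) has a vinyl group (-CH=CH2) but the C=C is a double bond; both carbons are CX3, not CX2.
(B) contains an ethynyl group (-C#CH), which satisfies every atom and bond constraint.
(C) has a nitrile (-C#N) but the triple bond is C#N, not C#C.
(D) has a vinyl group (-CH=CH2) but the C=C is a double bond; both carbons are CX3, not CX2.
So the answer is (B).

B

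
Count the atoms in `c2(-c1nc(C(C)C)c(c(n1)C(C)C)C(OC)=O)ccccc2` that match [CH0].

1

The query [CH0] means: aliphatic carbon with no attached hydrogen.
Check the 22 heavy atoms by environment: 2× n (aromatic, H0) → no; 5× c (aromatic, H0) → no; 1× C (H0) → match; 2× O (H0) → no; 5× C (H3) → no; 2× C (H1) → no; 5× c (aromatic, H1) → no.
That gives 1 matching atom.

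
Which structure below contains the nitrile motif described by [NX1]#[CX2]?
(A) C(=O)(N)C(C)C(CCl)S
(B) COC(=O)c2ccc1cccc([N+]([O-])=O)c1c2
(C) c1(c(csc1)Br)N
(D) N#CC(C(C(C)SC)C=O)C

D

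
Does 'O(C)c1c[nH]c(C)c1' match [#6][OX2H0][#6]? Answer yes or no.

The pattern [#6][OX2H0][#6] describes an aliphatic oxygen bridging two carbons with no H on the oxygen — an ether.
The molecule carries a methoxy ether (-OCH3), whose atoms satisfy every constraint of the query, so the pattern matches.

Yes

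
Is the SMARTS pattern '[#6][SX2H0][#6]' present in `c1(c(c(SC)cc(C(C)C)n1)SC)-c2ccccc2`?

The pattern [#6][SX2H0][#6] describes an aliphatic sulfur bridging two carbons with no H on the sulfur — a thioether.
The molecule carries a methylthio ether (-SCH3), whose atoms satisfy every constraint of the query, so the pattern matches.

Yes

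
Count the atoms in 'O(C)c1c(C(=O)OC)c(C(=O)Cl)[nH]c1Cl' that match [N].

The query [N] means: uppercase N matches aliphatic (non-aromatic) nitrogen only.
Check the 15 heavy atoms by environment: 1× n (aromatic) → no; 4× c (aromatic) → no; 2× Cl → no; 4× C → no; 4× O → no.
No environment satisfies the query, so 0 matching atoms.

0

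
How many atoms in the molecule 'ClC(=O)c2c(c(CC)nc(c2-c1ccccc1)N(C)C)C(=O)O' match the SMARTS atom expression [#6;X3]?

13

Check the 23 heavy atoms by environment: 1× n (aromatic, X2) → no; 11× c (aromatic, X3) → match; 2× C (X3) → match; 2× O (X1) → no; 1× Cl (X1) → no; 1× O (X2) → no; 4× C (X4) → no; 1× N (X3) → no.
Summing the matching environments: 11 + 2 = 13 matching atoms.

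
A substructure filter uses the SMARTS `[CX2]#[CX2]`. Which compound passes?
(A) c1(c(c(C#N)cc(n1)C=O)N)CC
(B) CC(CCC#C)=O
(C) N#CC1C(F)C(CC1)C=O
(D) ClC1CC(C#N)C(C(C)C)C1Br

B

[CX2]#[CX2] describes a carbon-carbon triple bond (an alkyne).
(A) has a nitrile (-C#N) but the triple bond is C#N, not C#C.
(B) contains an ethynyl group (-C#CH), which satisfies every atom and bond constraint.
(C) has a nitrile (-C#N) but the triple bond is C#N, not C#C.
(D) has a nitrile (-C#N) but the triple bond is C#N, not C#C.
So the answer is (B).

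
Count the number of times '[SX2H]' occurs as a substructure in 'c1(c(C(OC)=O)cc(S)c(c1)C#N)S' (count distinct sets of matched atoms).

[SX2H] is the SMARTS for a thiol: an aliphatic sulfur with two connections, one being H.
The molecule carries 2 separate instances of a thiol (-SH) meeting every constraint; each maps to a distinct set of atoms, giving 2 matches.

2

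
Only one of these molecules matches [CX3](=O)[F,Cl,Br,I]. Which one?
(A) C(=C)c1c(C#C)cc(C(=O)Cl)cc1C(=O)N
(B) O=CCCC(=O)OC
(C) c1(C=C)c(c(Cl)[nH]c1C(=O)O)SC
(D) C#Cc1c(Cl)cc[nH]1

A

[CX3](=O)[F,Cl,Br,I] describes a carbonyl carbon bonded to a halogen (an acyl halide).
(A) contains an acyl chloride (-C(=O)Cl), which satisfies every atom and bond constraint.
(B) has a methyl-ester group (-C(=O)OCH3) but the carbonyl is bonded to -O-C, not to a halogen.
(C) has a carboxylic acid group (-C(=O)OH) but the carbonyl is bonded to -OH, not to a halogen.
(D) has a chloro substituent but the Cl is not on a carbonyl carbon.
So the answer is (A).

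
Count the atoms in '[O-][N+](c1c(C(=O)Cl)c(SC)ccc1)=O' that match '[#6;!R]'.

2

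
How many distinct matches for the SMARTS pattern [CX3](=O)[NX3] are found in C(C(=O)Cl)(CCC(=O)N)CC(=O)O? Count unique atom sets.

1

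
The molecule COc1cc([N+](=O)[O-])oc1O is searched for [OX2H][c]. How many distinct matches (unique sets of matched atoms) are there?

[OX2H][c] is the SMARTS for a phenol: a hydroxyl oxygen attached to an aromatic carbon.
Exactly one fragment in the molecule meets all constraints, giving 1 match.

1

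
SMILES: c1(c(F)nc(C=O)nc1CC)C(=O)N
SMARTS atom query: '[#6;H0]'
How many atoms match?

5

The query [#6;H0] means: any carbon with no attached hydrogen.
Check the 14 heavy atoms by environment: 2× n (aromatic, H0) → no; 4× c (aromatic, H0) → match; 1× F (H0) → no; 1× C (H0) → match; 2× O (H0) → no; 1× N (H2) → no; 1× C (H1) → no; 1× C (H2) → no; 1× C (H3) → no.
Summing the matching environments: 4 + 1 = 5 matching atoms.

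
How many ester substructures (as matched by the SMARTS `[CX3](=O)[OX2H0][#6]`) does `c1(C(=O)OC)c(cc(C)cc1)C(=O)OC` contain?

[CX3](=O)[OX2H0][#6] is the SMARTS for an ester: a carbonyl carbon bonded to an oxygen that is itself bonded to carbon (no H on that O).
The molecule carries 2 separate instances of a methyl-ester group (-C(=O)OCH3) meeting every constraint; each maps to a distinct set of atoms, giving 2 matches.

2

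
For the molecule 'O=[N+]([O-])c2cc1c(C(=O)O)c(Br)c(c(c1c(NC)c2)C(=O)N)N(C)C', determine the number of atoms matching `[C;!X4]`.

2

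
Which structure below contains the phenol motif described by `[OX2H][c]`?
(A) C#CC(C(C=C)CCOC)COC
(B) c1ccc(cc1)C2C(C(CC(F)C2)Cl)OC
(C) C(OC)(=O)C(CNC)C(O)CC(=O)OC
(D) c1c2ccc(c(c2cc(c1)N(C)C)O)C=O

D

[OX2H][c] describes a hydroxyl oxygen attached to an aromatic carbon (a phenol).
(A) has a methoxy ether (-OCH3) but the oxygen has H0, not H1.
(B) has a methoxy ether (-OCH3) but the oxygen has H0, not H1.
(C) has a hydroxyl group (-OH) but the -OH is on an aliphatic carbon, not an aromatic c.
(D) contains a hydroxyl group (-OH), which satisfies every atom and bond constraint.
So the answer is (D).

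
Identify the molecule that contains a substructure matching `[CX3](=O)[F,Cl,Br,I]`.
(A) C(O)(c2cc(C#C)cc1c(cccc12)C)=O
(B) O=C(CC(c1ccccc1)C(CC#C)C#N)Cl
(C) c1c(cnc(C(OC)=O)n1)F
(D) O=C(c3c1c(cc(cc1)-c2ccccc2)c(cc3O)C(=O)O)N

B

[CX3](=O)[F,Cl,Br,I] describes a carbonyl carbon bonded to a halogen (an acyl halide).
(A) has a carboxylic acid group (-C(=O)OH) but the carbonyl is bonded to -OH, not to a halogen.
(B) contains an acyl chloride (-C(=O)Cl), which satisfies every atom and bond constraint.
(C) has a methyl-ester group (-C(=O)OCH3) but the carbonyl is bonded to -O-C, not to a halogen.
(D) has a carboxylic acid group (-C(=O)OH) but the carbonyl is bonded to -OH, not to a halogen.
So the answer is (B).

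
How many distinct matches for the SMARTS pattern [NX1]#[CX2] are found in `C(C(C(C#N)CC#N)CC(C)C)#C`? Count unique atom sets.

2

[NX1]#[CX2] is the SMARTS for a nitrile: a nitrogen triple-bonded to a two-connected carbon.
The molecule carries 2 separate instances of a nitrile (-C#N) meeting every constraint; each maps to a distinct set of atoms, giving 2 matches.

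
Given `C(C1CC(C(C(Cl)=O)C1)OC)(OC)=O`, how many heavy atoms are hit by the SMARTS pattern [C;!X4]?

The query [C;!X4] means: aliphatic carbon that does not have four total connections.
Check the 14 heavy atoms by environment: 7× C (X4) → no; 2× C (X3) → match; 2× O (X1) → no; 1× Cl (X1) → no; 2× O (X2) → no.
That gives 2 matching atoms.

2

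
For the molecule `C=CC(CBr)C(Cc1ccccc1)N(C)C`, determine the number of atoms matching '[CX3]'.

The query [CX3] means: C with X3: aliphatic carbon with exactly 3 total connections.
Check the 16 heavy atoms by environment: 6× C (X4) → no; 2× C (X3) → match; 1× N (X3) → no; 1× Br (X1) → no; 6× c (aromatic, X3) → no.
That gives 2 matching atoms.

2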